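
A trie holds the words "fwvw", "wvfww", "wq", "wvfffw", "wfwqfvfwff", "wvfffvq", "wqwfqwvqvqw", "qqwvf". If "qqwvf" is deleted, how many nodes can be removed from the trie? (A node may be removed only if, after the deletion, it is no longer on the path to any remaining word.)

5

A node on "qqwvf"'s path can go only if nothing else ends at it or branches off below it.
No other word shares any prefix with "qqwvf", so all 5 of its nodes go.
Nodes removed: 5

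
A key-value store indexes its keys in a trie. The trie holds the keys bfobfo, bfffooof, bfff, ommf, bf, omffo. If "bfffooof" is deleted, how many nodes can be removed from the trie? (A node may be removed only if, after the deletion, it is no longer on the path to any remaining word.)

4

A node on "bfffooof"'s path can go only if nothing else ends at it or branches off below it.
The suffix "ooof" (4 nodes) is used only by "bfffooof"; "bfff" is itself a stored word, so pruning stops there.
Nodes removed: 4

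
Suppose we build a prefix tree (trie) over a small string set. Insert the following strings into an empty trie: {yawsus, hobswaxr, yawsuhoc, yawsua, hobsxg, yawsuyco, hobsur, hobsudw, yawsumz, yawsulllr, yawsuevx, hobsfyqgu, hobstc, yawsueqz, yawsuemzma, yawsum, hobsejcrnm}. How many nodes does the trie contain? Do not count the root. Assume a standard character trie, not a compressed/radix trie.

Insert word by word; a character creates a node only if that edge doesn't already exist:
  "yawsus" → 6 new (y, a, w, s, u, s)
  "hobswaxr" → 8 new (h, o, b, s, w, a, x, r)
  "yawsuhoc" → prefix "yawsu" already present; 3 new (h, o, c)
  "yawsua" → prefix "yawsu" already present; 1 new (a)
  "hobsxg" → prefix "hobs" already present; 2 new (x, g)
  "yawsuyco" → prefix "yawsu" already present; 3 new (y, c, o)
  "hobsur" → prefix "hobs" already present; 2 new (u, r)
  "hobsudw" → prefix "hobsu" already present; 2 new (d, w)
  "yawsumz" → prefix "yawsu" already present; 2 new (m, z)
  "yawsulllr" → prefix "yawsu" already present; 4 new (l, l, l, r)
  "yawsuevx" → prefix "yawsu" already present; 3 new (e, v, x)
  "hobsfyqgu" → prefix "hobs" already present; 5 new (f, y, q, g, u)
  "hobstc" → prefix "hobs" already present; 2 new (t, c)
  "yawsueqz" → prefix "yawsue" already present; 2 new (q, z)
  "yawsuemzma" → prefix "yawsue" already present; 4 new (m, z, m, a)
  "yawsum" → prefix "yawsum" already present; 0 new (none)
  "hobsejcrnm" → prefix "hobs" already present; 6 new (e, j, c, r, n, m)
Total nodes = 6 + 8 + 3 + 1 + 2 + 3 + 2 + 2 + 2 + 4 + 3 + 5 + 2 + 2 + 4 + 0 + 6 = 55

55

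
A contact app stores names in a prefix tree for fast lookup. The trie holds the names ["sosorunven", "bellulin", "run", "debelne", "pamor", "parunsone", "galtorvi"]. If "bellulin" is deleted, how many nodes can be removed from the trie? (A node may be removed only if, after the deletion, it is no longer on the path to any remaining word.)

8

Walk "bellulin" from the leaf back toward the root, removing each node that no remaining word uses.
No other word shares any prefix with "bellulin", so all 8 of its nodes go.
Nodes removed: 8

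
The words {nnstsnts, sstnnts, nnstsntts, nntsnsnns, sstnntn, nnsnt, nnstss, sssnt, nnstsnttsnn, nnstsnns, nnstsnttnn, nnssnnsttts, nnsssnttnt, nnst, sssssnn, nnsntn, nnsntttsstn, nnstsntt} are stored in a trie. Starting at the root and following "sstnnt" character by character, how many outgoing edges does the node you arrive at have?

2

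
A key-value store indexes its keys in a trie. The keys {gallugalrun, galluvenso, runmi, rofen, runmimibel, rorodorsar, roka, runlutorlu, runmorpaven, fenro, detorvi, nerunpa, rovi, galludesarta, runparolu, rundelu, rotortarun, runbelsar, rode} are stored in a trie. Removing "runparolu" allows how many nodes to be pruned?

6

Walk "runparolu" from the leaf back toward the root, removing each node that no remaining word uses.
The suffix "parolu" (6 nodes) is used only by "runparolu"; the node for "run" still has the child "m", so pruning stops there.
Nodes removed: 6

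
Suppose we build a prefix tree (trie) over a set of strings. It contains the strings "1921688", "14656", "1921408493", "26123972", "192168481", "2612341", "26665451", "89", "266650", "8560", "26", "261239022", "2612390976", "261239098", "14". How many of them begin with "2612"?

5

Filter for entries beginning with "2612":
Words under "2612": 2612341, 261239022, 2612390976, 261239098, 26123972
Count: 5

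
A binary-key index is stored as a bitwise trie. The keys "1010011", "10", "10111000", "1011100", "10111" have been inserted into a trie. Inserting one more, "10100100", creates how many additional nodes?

2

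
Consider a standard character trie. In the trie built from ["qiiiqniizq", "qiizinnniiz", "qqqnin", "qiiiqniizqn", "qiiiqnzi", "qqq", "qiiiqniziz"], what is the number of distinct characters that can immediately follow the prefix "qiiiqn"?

2

Walk "qiiiqn" from the root, arriving at one node.
Characters that immediately follow "qiiiqn" among the stored strings: {i, z}.
That node has 2 child edges.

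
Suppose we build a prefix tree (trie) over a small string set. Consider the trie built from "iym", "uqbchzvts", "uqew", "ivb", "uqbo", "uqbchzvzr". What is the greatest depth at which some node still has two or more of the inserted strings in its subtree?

7

Look for the deepest trie node that still has at least two words in its subtree.
"uqbchzvts" and "uqbchzvzr" agree on "uqbchzv" (7 characters) before diverging; nothing deeper is shared.
Longest shared-prefix length: 7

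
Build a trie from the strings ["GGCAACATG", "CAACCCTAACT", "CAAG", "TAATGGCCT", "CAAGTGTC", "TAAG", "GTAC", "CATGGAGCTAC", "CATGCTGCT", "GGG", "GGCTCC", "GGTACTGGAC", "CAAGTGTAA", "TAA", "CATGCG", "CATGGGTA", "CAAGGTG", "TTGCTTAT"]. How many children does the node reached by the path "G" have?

2

Follow the path "G" to its node, then look at its outgoing edges.
Distinct next characters after "G": G, T.
That node has 2 child edges.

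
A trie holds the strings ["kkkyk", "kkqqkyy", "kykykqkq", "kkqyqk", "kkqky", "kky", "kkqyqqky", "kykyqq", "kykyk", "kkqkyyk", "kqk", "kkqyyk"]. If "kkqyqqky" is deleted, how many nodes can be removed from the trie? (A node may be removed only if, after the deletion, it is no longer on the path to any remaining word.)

After clearing the end-marker at "kkqyqqky", prune upward until reaching a node still needed by another word.
The suffix "qky" (3 nodes) is used only by "kkqyqqky"; the node for "kkqyq" still has the child "k", so pruning stops there.
Nodes removed: 3

3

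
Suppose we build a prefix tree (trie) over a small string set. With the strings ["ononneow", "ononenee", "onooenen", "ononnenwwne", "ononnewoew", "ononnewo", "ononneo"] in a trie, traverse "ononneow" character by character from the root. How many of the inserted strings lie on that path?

2

Check each prefix of "ononneow" against the stored set — each match is an end-marker on the path.
Prefixes of the query that are stored words: "ononneo", "ononneow"
Count: 2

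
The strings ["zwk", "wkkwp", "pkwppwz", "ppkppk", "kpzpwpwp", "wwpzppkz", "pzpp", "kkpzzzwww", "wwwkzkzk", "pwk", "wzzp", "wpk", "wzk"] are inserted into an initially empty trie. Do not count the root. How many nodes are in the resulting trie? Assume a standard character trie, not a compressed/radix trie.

60

For each word, the new-node count is its length minus the longest prefix already in the trie:
  "zwk" → 3 new (z, w, k)
  "wkkwp" → 5 new (w, k, k, w, p)
  "pkwppwz" → 7 new (p, k, w, p, p, w, z)
  "ppkppk" → prefix "p" already present; 5 new (p, k, p, p, k)
  "kpzpwpwp" → 8 new (k, p, z, p, w, p, w, p)
  "wwpzppkz" → prefix "w" already present; 7 new (w, p, z, p, p, k, z)
  "pzpp" → prefix "p" already present; 3 new (z, p, p)
  "kkpzzzwww" → prefix "k" already present; 8 new (k, p, z, z, z, w, w, w)
  "wwwkzkzk" → prefix "ww" already present; 6 new (w, k, z, k, z, k)
  "pwk" → prefix "p" already present; 2 new (w, k)
  "wzzp" → prefix "w" already present; 3 new (z, z, p)
  "wpk" → prefix "w" already present; 2 new (p, k)
  "wzk" → prefix "wz" already present; 1 new (k)
Total nodes = 3 + 5 + 7 + 5 + 8 + 7 + 3 + 8 + 6 + 2 + 3 + 2 + 1 = 60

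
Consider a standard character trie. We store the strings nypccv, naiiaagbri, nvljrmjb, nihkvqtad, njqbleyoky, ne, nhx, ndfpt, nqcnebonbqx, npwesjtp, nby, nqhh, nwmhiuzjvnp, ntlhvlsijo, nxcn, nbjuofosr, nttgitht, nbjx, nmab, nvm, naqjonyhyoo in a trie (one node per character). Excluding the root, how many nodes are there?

For each word, the new-node count is its length minus the longest prefix already in the trie:
  "nypccv" → 6 new (n, y, p, c, c, v)
  "naiiaagbri" → prefix "n" already present; 9 new (a, i, i, a, a, g, b, r, i)
  "nvljrmjb" → prefix "n" already present; 7 new (v, l, j, r, m, j, b)
  "nihkvqtad" → prefix "n" already present; 8 new (i, h, k, v, q, t, a, d)
  "njqbleyoky" → prefix "n" already present; 9 new (j, q, b, l, e, y, o, k, y)
  "ne" → prefix "n" already present; 1 new (e)
  "nhx" → prefix "n" already present; 2 new (h, x)
  "ndfpt" → prefix "n" already present; 4 new (d, f, p, t)
  "nqcnebonbqx" → prefix "n" already present; 10 new (q, c, n, e, b, o, n, b, q, x)
  "npwesjtp" → prefix "n" already present; 7 new (p, w, e, s, j, t, p)
  "nby" → prefix "n" already present; 2 new (b, y)
  "nqhh" → prefix "nq" already present; 2 new (h, h)
  "nwmhiuzjvnp" → prefix "n" already present; 10 new (w, m, h, i, u, z, j, v, n, p)
  "ntlhvlsijo" → prefix "n" already present; 9 new (t, l, h, v, l, s, i, j, o)
  "nxcn" → prefix "n" already present; 3 new (x, c, n)
  "nbjuofosr" → prefix "nb" already present; 7 new (j, u, o, f, o, s, r)
  "nttgitht" → prefix "nt" already present; 6 new (t, g, i, t, h, t)
  "nbjx" → prefix "nbj" already present; 1 new (x)
  "nmab" → prefix "n" already present; 3 new (m, a, b)
  "nvm" → prefix "nv" already present; 1 new (m)
  "naqjonyhyoo" → prefix "na" already present; 9 new (q, j, o, n, y, h, y, o, o)
Total nodes = 6 + 9 + 7 + 8 + 9 + 1 + 2 + 4 + 10 + 7 + 2 + 2 + 10 + 9 + 3 + 7 + 6 + 1 + 3 + 1 + 9 = 116

116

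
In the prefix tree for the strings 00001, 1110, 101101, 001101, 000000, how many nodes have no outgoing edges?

A leaf is a node with no children — equivalently, the end of a word that is not a proper prefix of any other stored word.
Those words: "000000", "00001", "001101", "101101", "1110"
Leaf count: 5

5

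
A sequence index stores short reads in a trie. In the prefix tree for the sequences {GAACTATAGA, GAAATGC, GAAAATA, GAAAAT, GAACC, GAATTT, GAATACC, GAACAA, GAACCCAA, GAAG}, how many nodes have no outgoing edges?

8

Leaves are exactly the stored words that no other stored word extends.
Those words: "GAAAATA", "GAAATGC", "GAACAA", "GAACCCAA", "GAACTATAGA", "GAAG", "GAATACC", "GAATTT"
Leaf count: 8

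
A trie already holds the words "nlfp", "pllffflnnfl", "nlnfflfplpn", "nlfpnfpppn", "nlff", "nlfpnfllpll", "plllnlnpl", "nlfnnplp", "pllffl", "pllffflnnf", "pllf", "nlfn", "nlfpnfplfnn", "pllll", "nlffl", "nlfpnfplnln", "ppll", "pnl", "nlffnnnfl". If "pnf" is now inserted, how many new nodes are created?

1

"pn" is already a path in the trie; the remaining "f" must be added.
Each of the 1 remaining characters creates one node.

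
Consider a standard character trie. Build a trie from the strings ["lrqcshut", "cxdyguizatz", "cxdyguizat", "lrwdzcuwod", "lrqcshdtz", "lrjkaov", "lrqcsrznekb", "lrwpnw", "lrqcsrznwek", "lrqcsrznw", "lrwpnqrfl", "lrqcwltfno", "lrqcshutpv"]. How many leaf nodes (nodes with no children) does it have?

Leaves are exactly the stored words that no other stored word extends.
Those words: "cxdyguizatz", "lrjkaov", "lrqcshdtz", "lrqcshutpv", "lrqcsrznekb", "lrqcsrznwek", "lrqcwltfno", "lrwdzcuwod", "lrwpnqrfl", "lrwpnw"
Leaf count: 10

10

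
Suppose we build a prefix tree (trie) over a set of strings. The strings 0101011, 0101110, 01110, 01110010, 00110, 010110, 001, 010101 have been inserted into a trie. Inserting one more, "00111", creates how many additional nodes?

1

Walking "00111" from the root, the first 4 characters ("0011") follow existing edges; "1" is the first miss.
Each of the 1 remaining characters creates one node.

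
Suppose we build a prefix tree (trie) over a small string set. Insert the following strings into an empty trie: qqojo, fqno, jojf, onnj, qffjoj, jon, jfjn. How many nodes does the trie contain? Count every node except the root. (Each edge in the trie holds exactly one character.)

26

Insert word by word; a character creates a node only if that edge doesn't already exist:
  "qqojo" → 5 new (q, q, o, j, o)
  "fqno" → 4 new (f, q, n, o)
  "jojf" → 4 new (j, o, j, f)
  "onnj" → 4 new (o, n, n, j)
  "qffjoj" → prefix "q" already present; 5 new (f, f, j, o, j)
  "jon" → prefix "jo" already present; 1 new (n)
  "jfjn" → prefix "j" already present; 3 new (f, j, n)
Total nodes = 5 + 4 + 4 + 4 + 5 + 1 + 3 = 26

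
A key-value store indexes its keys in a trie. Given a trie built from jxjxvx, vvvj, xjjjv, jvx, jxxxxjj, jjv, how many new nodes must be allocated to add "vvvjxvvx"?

Walking "vvvjxvvx" from the root, the first 4 characters ("vvvj") follow existing edges; "x" is the first miss.
Each of the 4 remaining characters creates one node.

4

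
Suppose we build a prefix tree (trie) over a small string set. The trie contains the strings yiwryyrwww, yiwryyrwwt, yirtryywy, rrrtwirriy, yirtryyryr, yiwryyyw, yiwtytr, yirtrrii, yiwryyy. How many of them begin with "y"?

8

Filter for entries beginning with "y":
Words under "y": yirtrrii, yirtryyryr, yirtryywy, yiwryyrwwt, yiwryyrwww, yiwryyy, yiwryyyw, yiwtytr
Count: 8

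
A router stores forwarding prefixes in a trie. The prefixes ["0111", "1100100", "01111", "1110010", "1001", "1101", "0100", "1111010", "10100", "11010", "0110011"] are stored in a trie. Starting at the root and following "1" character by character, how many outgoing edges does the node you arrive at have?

2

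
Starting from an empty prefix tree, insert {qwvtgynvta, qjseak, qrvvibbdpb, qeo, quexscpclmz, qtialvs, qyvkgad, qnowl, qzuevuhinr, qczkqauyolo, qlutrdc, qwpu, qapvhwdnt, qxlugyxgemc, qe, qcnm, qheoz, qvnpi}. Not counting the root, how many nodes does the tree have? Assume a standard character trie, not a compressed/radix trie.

107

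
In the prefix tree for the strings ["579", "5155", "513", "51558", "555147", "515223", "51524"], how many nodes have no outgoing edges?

6

A leaf is a node with no children — equivalently, the end of a word that is not a proper prefix of any other stored word.
Those words: "513", "515223", "51524", "51558", "555147", "579"
Leaf count: 6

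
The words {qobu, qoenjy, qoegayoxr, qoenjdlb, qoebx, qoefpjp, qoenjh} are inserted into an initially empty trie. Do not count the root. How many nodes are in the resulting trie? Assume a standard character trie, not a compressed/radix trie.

24

For each word, the new-node count is its length minus the longest prefix already in the trie:
  "qobu" → 4 new (q, o, b, u)
  "qoenjy" → prefix "qo" already present; 4 new (e, n, j, y)
  "qoegayoxr" → prefix "qoe" already present; 6 new (g, a, y, o, x, r)
  "qoenjdlb" → prefix "qoenj" already present; 3 new (d, l, b)
  "qoebx" → prefix "qoe" already present; 2 new (b, x)
  "qoefpjp" → prefix "qoe" already present; 4 new (f, p, j, p)
  "qoenjh" → prefix "qoenj" already present; 1 new (h)
Total nodes = 4 + 4 + 6 + 3 + 2 + 4 + 1 = 24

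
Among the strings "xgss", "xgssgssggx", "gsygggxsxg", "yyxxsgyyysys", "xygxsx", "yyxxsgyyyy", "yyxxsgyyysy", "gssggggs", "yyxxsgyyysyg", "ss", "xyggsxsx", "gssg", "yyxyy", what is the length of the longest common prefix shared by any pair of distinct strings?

11

Look for the deepest trie node that still has at least two words in its subtree.
e.g. "yyxxsgyyysy" and "yyxxsgyyysyg" share the prefix "yyxxsgyyysy" of length 11; no pair shares a longer one.
Longest shared-prefix length: 11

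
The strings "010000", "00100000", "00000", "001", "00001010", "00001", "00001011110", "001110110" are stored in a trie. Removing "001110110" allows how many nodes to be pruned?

A node on "001110110"'s path can go only if nothing else ends at it or branches off below it.
The suffix "110110" (6 nodes) is used only by "001110110"; the node for "001" still has the child "0", so pruning stops there.
Nodes removed: 6

6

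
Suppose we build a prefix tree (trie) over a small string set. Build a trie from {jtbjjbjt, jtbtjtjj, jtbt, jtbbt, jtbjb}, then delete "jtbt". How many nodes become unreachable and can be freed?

0

After clearing the end-marker at "jtbt", prune upward until reaching a node still needed by another word.
Every node on "jtbt" is still needed (e.g. by "jtbtjtjj"), so nothing is freed.
Nodes removed: 0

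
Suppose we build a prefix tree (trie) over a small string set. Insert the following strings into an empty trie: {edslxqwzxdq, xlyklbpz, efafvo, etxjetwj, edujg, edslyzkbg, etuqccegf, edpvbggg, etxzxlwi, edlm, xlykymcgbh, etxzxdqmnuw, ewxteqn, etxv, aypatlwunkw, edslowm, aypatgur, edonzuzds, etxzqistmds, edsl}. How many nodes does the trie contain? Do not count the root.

109

Count nodes per top-level branch (shared prefixes stored once):
  'a'-branch (aypatgur, aypatlwunkw): 14 nodes
  'e'-branch (edlm, edonzuzds, edpvbggg, edsl, edslowm, edslxqwzxdq, edslyzkbg, edujg, efafvo, etuqccegf, etxjetwj, etxv, etxzqistmds, etxzxdqmnuw, etxzxlwi, ewxteqn): 81 nodes
  'x'-branch (xlyklbpz, xlykymcgbh): 14 nodes
Sum: 109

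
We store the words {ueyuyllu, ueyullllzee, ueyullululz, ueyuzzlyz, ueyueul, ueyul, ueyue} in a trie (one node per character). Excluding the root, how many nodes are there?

28

Trace insertions, counting only characters that open a new branch:
  "ueyuyllu" → 8 new (u, e, y, u, y, l, l, u)
  "ueyullllzee" → prefix "ueyu" already present; 7 new (l, l, l, l, z, e, e)
  "ueyullululz" → prefix "ueyull" already present; 5 new (u, l, u, l, z)
  "ueyuzzlyz" → prefix "ueyu" already present; 5 new (z, z, l, y, z)
  "ueyueul" → prefix "ueyu" already present; 3 new (e, u, l)
  "ueyul" → prefix "ueyul" already present; 0 new (none)
  "ueyue" → prefix "ueyue" already present; 0 new (none)
Total nodes = 8 + 7 + 5 + 5 + 3 + 0 + 0 = 28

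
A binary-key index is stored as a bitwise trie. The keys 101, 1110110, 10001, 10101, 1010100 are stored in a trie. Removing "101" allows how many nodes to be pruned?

0

Walk "101" from the leaf back toward the root, removing each node that no remaining word uses.
Every node on "101" is still needed (e.g. by "10101"), so nothing is freed.
Nodes removed: 0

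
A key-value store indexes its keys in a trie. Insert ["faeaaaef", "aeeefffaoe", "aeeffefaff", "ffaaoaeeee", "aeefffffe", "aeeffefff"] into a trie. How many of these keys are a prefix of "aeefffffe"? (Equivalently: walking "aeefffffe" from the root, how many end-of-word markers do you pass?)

Walk "aeefffffe" from the root; an end-of-word marker is hit whenever a stored word is a prefix of "aeefffffe".
Prefixes of the query that are stored words: "aeefffffe"
Count: 1

1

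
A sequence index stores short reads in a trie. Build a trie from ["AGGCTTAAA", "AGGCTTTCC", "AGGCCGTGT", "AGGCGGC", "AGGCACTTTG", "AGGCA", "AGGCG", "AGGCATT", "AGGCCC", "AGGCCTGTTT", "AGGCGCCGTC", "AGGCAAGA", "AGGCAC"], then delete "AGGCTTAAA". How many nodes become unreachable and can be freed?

3

Walk "AGGCTTAAA" from the leaf back toward the root, removing each node that no remaining word uses.
The suffix "AAA" (3 nodes) is used only by "AGGCTTAAA"; the node for "AGGCTT" still has the child "T", so pruning stops there.
Nodes removed: 3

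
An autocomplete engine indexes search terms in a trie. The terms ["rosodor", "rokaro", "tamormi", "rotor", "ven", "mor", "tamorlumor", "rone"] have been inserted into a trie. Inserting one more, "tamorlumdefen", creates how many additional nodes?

5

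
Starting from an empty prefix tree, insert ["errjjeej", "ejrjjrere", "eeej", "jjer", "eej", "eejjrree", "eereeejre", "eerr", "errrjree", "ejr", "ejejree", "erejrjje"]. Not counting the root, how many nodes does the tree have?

53

Trace insertions, counting only characters that open a new branch:
  "errjjeej" → 8 new (e, r, r, j, j, e, e, j)
  "ejrjjrere" → prefix "e" already present; 8 new (j, r, j, j, r, e, r, e)
  "eeej" → prefix "e" already present; 3 new (e, e, j)
  "jjer" → 4 new (j, j, e, r)
  "eej" → prefix "ee" already present; 1 new (j)
  "eejjrree" → prefix "eej" already present; 5 new (j, r, r, e, e)
  "eereeejre" → prefix "ee" already present; 7 new (r, e, e, e, j, r, e)
  "eerr" → prefix "eer" already present; 1 new (r)
  "errrjree" → prefix "err" already present; 5 new (r, j, r, e, e)
  "ejr" → prefix "ejr" already present; 0 new (none)
  "ejejree" → prefix "ej" already present; 5 new (e, j, r, e, e)
  "erejrjje" → prefix "er" already present; 6 new (e, j, r, j, j, e)
Total nodes = 8 + 8 + 3 + 4 + 1 + 5 + 7 + 1 + 5 + 0 + 5 + 6 = 53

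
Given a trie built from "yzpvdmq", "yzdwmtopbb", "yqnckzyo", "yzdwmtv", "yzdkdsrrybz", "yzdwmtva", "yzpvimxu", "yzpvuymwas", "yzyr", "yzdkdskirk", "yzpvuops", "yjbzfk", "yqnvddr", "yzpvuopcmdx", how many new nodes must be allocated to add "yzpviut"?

2

"yzpvi" is already a path in the trie; the remaining "ut" must be added.
New nodes needed: |"yzpviut"| − 5 = 7 − 5 = 2.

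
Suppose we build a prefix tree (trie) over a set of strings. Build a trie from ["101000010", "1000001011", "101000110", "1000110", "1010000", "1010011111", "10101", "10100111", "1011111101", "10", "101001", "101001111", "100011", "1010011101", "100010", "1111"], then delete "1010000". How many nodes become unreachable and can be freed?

After clearing the end-marker at "1010000", prune upward until reaching a node still needed by another word.
Every node on "1010000" is still needed (e.g. by "101000010"), so nothing is freed.
Nodes removed: 0

0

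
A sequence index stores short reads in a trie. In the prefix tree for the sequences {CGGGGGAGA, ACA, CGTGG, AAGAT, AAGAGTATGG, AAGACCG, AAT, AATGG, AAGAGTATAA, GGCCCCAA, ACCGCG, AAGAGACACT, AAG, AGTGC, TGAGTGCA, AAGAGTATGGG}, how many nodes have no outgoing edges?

13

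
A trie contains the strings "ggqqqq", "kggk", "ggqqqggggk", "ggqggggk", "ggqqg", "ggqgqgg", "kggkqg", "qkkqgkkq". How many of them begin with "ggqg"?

Walk to "ggqg"; the words in its subtree are exactly those with that prefix.
Words under "ggqg": ggqggggk, ggqgqgg
Count: 2

2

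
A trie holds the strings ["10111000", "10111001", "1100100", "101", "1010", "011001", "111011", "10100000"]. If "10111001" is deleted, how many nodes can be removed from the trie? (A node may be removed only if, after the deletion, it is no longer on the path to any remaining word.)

1

After clearing the end-marker at "10111001", prune upward until reaching a node still needed by another word.
The suffix "1" (1 node) is used only by "10111001"; the node for "1011100" still has the child "0", so pruning stops there.
Nodes removed: 1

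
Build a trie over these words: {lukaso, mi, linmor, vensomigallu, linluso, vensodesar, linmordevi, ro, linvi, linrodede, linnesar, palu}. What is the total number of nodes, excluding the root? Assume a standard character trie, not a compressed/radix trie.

For each word, the new-node count is its length minus the longest prefix already in the trie:
  "lukaso" → 6 new (l, u, k, a, s, o)
  "mi" → 2 new (m, i)
  "linmor" → prefix "l" already present; 5 new (i, n, m, o, r)
  "vensomigallu" → 12 new (v, e, n, s, o, m, i, g, a, l, l, u)
  "linluso" → prefix "lin" already present; 4 new (l, u, s, o)
  "vensodesar" → prefix "venso" already present; 5 new (d, e, s, a, r)
  "linmordevi" → prefix "linmor" already present; 4 new (d, e, v, i)
  "ro" → 2 new (r, o)
  "linvi" → prefix "lin" already present; 2 new (v, i)
  "linrodede" → prefix "lin" already present; 6 new (r, o, d, e, d, e)
  "linnesar" → prefix "lin" already present; 5 new (n, e, s, a, r)
  "palu" → 4 new (p, a, l, u)
Total nodes = 6 + 2 + 5 + 12 + 4 + 5 + 4 + 2 + 2 + 6 + 5 + 4 = 57

57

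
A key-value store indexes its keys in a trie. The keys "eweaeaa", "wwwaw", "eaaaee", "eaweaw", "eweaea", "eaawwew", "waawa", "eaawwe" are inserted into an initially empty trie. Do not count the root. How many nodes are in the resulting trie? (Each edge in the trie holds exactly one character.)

29

Count nodes per top-level branch (shared prefixes stored once):
  'e'-branch (eaaaee, eaawwe, eaawwew, eaweaw, eweaea, eweaeaa): 20 nodes
  'w'-branch (waawa, wwwaw): 9 nodes
Sum: 29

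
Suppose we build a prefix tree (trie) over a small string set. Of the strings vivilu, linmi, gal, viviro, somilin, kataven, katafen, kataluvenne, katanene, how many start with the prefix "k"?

Traverse to the node for "k", then collect every word in that subtree.
Words under "k": katafen, kataluvenne, katanene, kataven
Count: 4

4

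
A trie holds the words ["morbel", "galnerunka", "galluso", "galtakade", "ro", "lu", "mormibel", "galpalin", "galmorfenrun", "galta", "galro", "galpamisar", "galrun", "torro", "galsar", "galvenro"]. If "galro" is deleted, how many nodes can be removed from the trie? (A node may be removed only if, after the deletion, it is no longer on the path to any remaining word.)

A node on "galro"'s path can go only if nothing else ends at it or branches off below it.
The suffix "o" (1 node) is used only by "galro"; the node for "galr" still has the child "u", so pruning stops there.
Nodes removed: 1

1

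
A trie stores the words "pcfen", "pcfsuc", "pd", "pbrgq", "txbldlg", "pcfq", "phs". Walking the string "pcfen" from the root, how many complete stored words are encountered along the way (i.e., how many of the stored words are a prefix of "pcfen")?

1

Check each prefix of "pcfen" against the stored set — each match is an end-marker on the path.
Prefixes of the query that are stored words: "pcfen"
Count: 1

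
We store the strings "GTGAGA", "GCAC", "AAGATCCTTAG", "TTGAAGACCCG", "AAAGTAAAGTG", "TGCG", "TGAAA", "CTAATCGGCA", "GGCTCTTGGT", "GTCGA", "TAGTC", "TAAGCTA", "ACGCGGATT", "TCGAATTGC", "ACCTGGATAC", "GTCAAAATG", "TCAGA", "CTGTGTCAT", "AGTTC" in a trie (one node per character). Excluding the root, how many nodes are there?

121

For each word, the new-node count is its length minus the longest prefix already in the trie:
  "GTGAGA" → 6 new (G, T, G, A, G, A)
  "GCAC" → prefix "G" already present; 3 new (C, A, C)
  "AAGATCCTTAG" → 11 new (A, A, G, A, T, C, C, T, T, A, G)
  "TTGAAGACCCG" → 11 new (T, T, G, A, A, G, A, C, C, C, G)
  "AAAGTAAAGTG" → prefix "AA" already present; 9 new (A, G, T, A, A, A, G, T, G)
  "TGCG" → prefix "T" already present; 3 new (G, C, G)
  "TGAAA" → prefix "TG" already present; 3 new (A, A, A)
  "CTAATCGGCA" → 10 new (C, T, A, A, T, C, G, G, C, A)
  "GGCTCTTGGT" → prefix "G" already present; 9 new (G, C, T, C, T, T, G, G, T)
  "GTCGA" → prefix "GT" already present; 3 new (C, G, A)
  "TAGTC" → prefix "T" already present; 4 new (A, G, T, C)
  "TAAGCTA" → prefix "TA" already present; 5 new (A, G, C, T, A)
  "ACGCGGATT" → prefix "A" already present; 8 new (C, G, C, G, G, A, T, T)
  "TCGAATTGC" → prefix "T" already present; 8 new (C, G, A, A, T, T, G, C)
  "ACCTGGATAC" → prefix "AC" already present; 8 new (C, T, G, G, A, T, A, C)
  "GTCAAAATG" → prefix "GTC" already present; 6 new (A, A, A, A, T, G)
  "TCAGA" → prefix "TC" already present; 3 new (A, G, A)
  "CTGTGTCAT" → prefix "CT" already present; 7 new (G, T, G, T, C, A, T)
  "AGTTC" → prefix "A" already present; 4 new (G, T, T, C)
Total nodes = 6 + 3 + 11 + 11 + 9 + 3 + 3 + 10 + 9 + 3 + 4 + 5 + 8 + 8 + 8 + 6 + 3 + 7 + 4 = 121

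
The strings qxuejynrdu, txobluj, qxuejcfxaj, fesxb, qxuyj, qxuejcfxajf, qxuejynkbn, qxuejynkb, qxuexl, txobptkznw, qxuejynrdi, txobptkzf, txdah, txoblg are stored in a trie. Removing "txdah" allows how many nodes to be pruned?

A node on "txdah"'s path can go only if nothing else ends at it or branches off below it.
The suffix "dah" (3 nodes) is used only by "txdah"; the node for "tx" still has the child "o", so pruning stops there.
Nodes removed: 3

3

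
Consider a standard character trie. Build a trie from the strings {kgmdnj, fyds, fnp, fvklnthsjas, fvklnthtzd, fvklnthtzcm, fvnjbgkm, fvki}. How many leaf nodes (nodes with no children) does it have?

Leaves are exactly the stored words that no other stored word extends.
Those words: "fnp", "fvki", "fvklnthsjas", "fvklnthtzcm", "fvklnthtzd", "fvnjbgkm", "fyds", "kgmdnj"
Leaf count: 8

8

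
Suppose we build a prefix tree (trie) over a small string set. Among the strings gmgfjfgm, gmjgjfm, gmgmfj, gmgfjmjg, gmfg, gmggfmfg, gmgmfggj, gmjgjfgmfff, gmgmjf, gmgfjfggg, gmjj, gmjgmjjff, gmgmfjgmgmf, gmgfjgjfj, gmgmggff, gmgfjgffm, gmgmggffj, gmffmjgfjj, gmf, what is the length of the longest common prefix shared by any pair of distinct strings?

8

Equivalently: take the maximum, over all pairs, of their longest common prefix length.
"gmgmggff" and "gmgmggffj" agree on "gmgmggff" (8 characters) before diverging; nothing deeper is shared.
Longest shared-prefix length: 8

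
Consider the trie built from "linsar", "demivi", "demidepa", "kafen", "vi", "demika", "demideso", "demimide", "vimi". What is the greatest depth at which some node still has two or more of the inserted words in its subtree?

6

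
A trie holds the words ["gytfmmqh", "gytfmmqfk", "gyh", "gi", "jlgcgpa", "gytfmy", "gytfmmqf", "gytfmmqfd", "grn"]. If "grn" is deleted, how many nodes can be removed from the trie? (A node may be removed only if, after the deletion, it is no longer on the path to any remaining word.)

A node on "grn"'s path can go only if nothing else ends at it or branches off below it.
The suffix "rn" (2 nodes) is used only by "grn"; the node for "g" still has the child "y", so pruning stops there.
Nodes removed: 2

2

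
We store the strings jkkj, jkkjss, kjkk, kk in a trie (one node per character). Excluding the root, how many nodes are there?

Insert word by word; a character creates a node only if that edge doesn't already exist:
  "jkkj" → 4 new (j, k, k, j)
  "jkkjss" → prefix "jkkj" already present; 2 new (s, s)
  "kjkk" → 4 new (k, j, k, k)
  "kk" → prefix "k" already present; 1 new (k)
Total nodes = 4 + 2 + 4 + 1 = 11

11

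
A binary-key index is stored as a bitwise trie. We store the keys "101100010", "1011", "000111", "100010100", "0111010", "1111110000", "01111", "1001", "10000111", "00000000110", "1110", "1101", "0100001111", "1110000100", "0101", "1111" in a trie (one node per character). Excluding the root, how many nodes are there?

For each word, the new-node count is its length minus the longest prefix already in the trie:
  "101100010" → 9 new (1, 0, 1, 1, 0, 0, 0, 1, 0)
  "1011" → prefix "1011" already present; 0 new (none)
  "000111" → 6 new (0, 0, 0, 1, 1, 1)
  "100010100" → prefix "10" already present; 7 new (0, 0, 1, 0, 1, 0, 0)
  "0111010" → prefix "0" already present; 6 new (1, 1, 1, 0, 1, 0)
  "1111110000" → prefix "1" already present; 9 new (1, 1, 1, 1, 1, 0, 0, 0, 0)
  "01111" → prefix "0111" already present; 1 new (1)
  "1001" → prefix "100" already present; 1 new (1)
  "10000111" → prefix "1000" already present; 4 new (0, 1, 1, 1)
  "00000000110" → prefix "000" already present; 8 new (0, 0, 0, 0, 0, 1, 1, 0)
  "1110" → prefix "111" already present; 1 new (0)
  "1101" → prefix "11" already present; 2 new (0, 1)
  "0100001111" → prefix "01" already present; 8 new (0, 0, 0, 0, 1, 1, 1, 1)
  "1110000100" → prefix "1110" already present; 6 new (0, 0, 0, 1, 0, 0)
  "0101" → prefix "010" already present; 1 new (1)
  "1111" → prefix "1111" already present; 0 new (none)
Total nodes = 9 + 0 + 6 + 7 + 6 + 9 + 1 + 1 + 4 + 8 + 1 + 2 + 8 + 6 + 1 + 0 = 69

69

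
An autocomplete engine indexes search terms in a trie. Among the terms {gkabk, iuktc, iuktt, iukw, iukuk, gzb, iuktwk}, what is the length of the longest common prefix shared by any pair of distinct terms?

4

Look for the deepest trie node that still has at least two words in its subtree.
e.g. "iuktc" and "iuktt" share the prefix "iukt" of length 4; no pair shares a longer one.
Longest shared-prefix length: 4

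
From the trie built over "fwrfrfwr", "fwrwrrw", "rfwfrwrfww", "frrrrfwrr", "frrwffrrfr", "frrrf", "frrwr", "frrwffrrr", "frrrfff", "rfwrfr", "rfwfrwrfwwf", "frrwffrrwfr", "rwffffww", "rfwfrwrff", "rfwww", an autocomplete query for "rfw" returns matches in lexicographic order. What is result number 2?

DFS of the "rfw" subtree visits, in order: "rfwfrwrff", "rfwfrwrfww", "rfwfrwrfwwf", "rfwrfr", "rfwww"
The 2nd is rfwfrwrfww.

rfwfrwrfww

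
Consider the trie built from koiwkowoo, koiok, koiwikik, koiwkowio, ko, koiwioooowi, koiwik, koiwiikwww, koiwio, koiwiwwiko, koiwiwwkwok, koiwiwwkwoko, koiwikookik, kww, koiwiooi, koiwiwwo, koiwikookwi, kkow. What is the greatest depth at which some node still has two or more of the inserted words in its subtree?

11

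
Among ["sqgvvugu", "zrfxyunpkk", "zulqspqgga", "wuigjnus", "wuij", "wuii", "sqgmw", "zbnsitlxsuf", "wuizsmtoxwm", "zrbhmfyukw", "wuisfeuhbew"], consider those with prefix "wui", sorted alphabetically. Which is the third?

wuij

DFS of the "wui" subtree visits, in order: "wuigjnus", "wuii", "wuij", "wuisfeuhbew", "wuizsmtoxwm"
The 3rd is wuij.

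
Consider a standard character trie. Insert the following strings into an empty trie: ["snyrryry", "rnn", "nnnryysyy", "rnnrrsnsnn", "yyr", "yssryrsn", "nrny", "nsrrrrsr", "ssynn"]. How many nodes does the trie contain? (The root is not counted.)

51

Insert word by word; a character creates a node only if that edge doesn't already exist:
  "snyrryry" → 8 new (s, n, y, r, r, y, r, y)
  "rnn" → 3 new (r, n, n)
  "nnnryysyy" → 9 new (n, n, n, r, y, y, s, y, y)
  "rnnrrsnsnn" → prefix "rnn" already present; 7 new (r, r, s, n, s, n, n)
  "yyr" → 3 new (y, y, r)
  "yssryrsn" → prefix "y" already present; 7 new (s, s, r, y, r, s, n)
  "nrny" → prefix "n" already present; 3 new (r, n, y)
  "nsrrrrsr" → prefix "n" already present; 7 new (s, r, r, r, r, s, r)
  "ssynn" → prefix "s" already present; 4 new (s, y, n, n)
Total nodes = 8 + 3 + 9 + 7 + 3 + 7 + 3 + 7 + 4 = 51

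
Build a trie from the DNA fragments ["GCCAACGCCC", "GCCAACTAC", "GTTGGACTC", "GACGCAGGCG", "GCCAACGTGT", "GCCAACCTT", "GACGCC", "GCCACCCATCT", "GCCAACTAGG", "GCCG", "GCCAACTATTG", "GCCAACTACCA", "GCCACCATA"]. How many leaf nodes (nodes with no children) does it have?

Leaves are exactly the stored words that no other stored word extends.
Those words: "GACGCAGGCG", "GACGCC", "GCCAACCTT", "GCCAACGCCC", "GCCAACGTGT", "GCCAACTACCA", "GCCAACTAGG", "GCCAACTATTG", "GCCACCATA", "GCCACCCATCT", "GCCG", "GTTGGACTC"
Leaf count: 12

12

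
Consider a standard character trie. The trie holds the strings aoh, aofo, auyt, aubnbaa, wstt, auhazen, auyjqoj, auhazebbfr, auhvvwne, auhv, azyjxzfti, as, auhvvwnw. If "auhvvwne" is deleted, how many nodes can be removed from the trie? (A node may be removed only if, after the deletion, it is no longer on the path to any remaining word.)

1

After clearing the end-marker at "auhvvwne", prune upward until reaching a node still needed by another word.
The suffix "e" (1 node) is used only by "auhvvwne"; the node for "auhvvwn" still has the child "w", so pruning stops there.
Nodes removed: 1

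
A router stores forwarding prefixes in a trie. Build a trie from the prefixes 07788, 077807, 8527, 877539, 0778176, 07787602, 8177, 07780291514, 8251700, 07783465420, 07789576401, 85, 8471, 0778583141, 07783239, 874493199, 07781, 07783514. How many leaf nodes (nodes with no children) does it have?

Leaves are exactly the stored words that no other stored word extends.
Those words: "07780291514", "077807", "0778176", "07783239", "07783465420", "07783514", "0778583141", "07787602", "07788", "07789576401", "8177", "8251700", "8471", "8527", "874493199", "877539"
Leaf count: 16

16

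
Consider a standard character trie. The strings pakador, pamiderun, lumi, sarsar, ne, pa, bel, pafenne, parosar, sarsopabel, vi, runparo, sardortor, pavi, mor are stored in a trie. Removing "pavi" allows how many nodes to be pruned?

Walk "pavi" from the leaf back toward the root, removing each node that no remaining word uses.
The suffix "vi" (2 nodes) is used only by "pavi"; the node for "pa" still has the child "k", so pruning stops there.
Nodes removed: 2

2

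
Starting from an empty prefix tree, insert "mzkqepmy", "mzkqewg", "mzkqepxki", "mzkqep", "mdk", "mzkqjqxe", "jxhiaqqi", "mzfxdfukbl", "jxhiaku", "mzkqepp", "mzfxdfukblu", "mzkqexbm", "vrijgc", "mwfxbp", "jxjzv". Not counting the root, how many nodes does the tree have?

Count nodes per top-level branch (shared prefixes stored once):
  'j'-branch (jxhiaku, jxhiaqqi, jxjzv): 13 nodes
  'm'-branch (mdk, mwfxbp, mzfxdfukbl, mzfxdfukblu, mzkqep, mzkqepmy, mzkqepp, mzkqepxki, mzkqewg, mzkqexbm, mzkqjqxe): 37 nodes
  'v'-branch (vrijgc): 6 nodes
Sum: 56

56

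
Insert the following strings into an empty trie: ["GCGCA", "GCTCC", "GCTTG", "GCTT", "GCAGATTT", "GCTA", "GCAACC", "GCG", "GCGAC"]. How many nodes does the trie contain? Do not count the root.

For each word, the new-node count is its length minus the longest prefix already in the trie:
  "GCGCA" → 5 new (G, C, G, C, A)
  "GCTCC" → prefix "GC" already present; 3 new (T, C, C)
  "GCTTG" → prefix "GCT" already present; 2 new (T, G)
  "GCTT" → prefix "GCTT" already present; 0 new (none)
  "GCAGATTT" → prefix "GC" already present; 6 new (A, G, A, T, T, T)
  "GCTA" → prefix "GCT" already present; 1 new (A)
  "GCAACC" → prefix "GCA" already present; 3 new (A, C, C)
  "GCG" → prefix "GCG" already present; 0 new (none)
  "GCGAC" → prefix "GCG" already present; 2 new (A, C)
Total nodes = 5 + 3 + 2 + 0 + 6 + 1 + 3 + 0 + 2 = 22

22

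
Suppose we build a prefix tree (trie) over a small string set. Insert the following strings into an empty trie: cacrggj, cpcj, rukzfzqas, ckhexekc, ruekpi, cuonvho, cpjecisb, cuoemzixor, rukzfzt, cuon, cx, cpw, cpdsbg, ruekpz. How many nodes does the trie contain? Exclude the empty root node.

57

For each word, the new-node count is its length minus the longest prefix already in the trie:
  "cacrggj" → 7 new (c, a, c, r, g, g, j)
  "cpcj" → prefix "c" already present; 3 new (p, c, j)
  "rukzfzqas" → 9 new (r, u, k, z, f, z, q, a, s)
  "ckhexekc" → prefix "c" already present; 7 new (k, h, e, x, e, k, c)
  "ruekpi" → prefix "ru" already present; 4 new (e, k, p, i)
  "cuonvho" → prefix "c" already present; 6 new (u, o, n, v, h, o)
  "cpjecisb" → prefix "cp" already present; 6 new (j, e, c, i, s, b)
  "cuoemzixor" → prefix "cuo" already present; 7 new (e, m, z, i, x, o, r)
  "rukzfzt" → prefix "rukzfz" already present; 1 new (t)
  "cuon" → prefix "cuon" already present; 0 new (none)
  "cx" → prefix "c" already present; 1 new (x)
  "cpw" → prefix "cp" already present; 1 new (w)
  "cpdsbg" → prefix "cp" already present; 4 new (d, s, b, g)
  "ruekpz" → prefix "ruekp" already present; 1 new (z)
Total nodes = 7 + 3 + 9 + 7 + 4 + 6 + 6 + 7 + 1 + 0 + 1 + 1 + 4 + 1 = 57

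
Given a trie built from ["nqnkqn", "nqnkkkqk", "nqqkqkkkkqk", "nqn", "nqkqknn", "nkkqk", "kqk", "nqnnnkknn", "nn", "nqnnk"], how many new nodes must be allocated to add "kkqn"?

3

Walking "kkqn" from the root, the first 1 characters ("k") follow existing edges; "k" is the first miss.
Each of the 3 remaining characters creates one node.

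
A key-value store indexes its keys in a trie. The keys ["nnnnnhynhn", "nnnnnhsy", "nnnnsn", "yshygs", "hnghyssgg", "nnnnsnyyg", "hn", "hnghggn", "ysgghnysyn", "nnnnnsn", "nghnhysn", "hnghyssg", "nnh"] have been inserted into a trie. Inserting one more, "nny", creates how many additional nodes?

"nn" is already a path in the trie; the remaining "y" must be added.
New nodes needed: |"nny"| − 2 = 3 − 2 = 1.

1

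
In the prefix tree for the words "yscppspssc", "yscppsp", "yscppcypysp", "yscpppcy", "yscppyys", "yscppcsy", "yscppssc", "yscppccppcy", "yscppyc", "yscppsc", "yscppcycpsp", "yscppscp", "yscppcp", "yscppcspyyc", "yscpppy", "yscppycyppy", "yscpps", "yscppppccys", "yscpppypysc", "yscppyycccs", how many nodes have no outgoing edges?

A leaf is a node with no children — equivalently, the end of a word that is not a proper prefix of any other stored word.
Those words: "yscppccppcy", "yscppcp", "yscppcspyyc", "yscppcsy", "yscppcycpsp", "yscppcypysp", "yscpppcy", "yscppppccys", "yscpppypysc", "yscppscp", "yscppspssc", "yscppssc", "yscppycyppy", "yscppyycccs", "yscppyys"
Leaf count: 15

15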